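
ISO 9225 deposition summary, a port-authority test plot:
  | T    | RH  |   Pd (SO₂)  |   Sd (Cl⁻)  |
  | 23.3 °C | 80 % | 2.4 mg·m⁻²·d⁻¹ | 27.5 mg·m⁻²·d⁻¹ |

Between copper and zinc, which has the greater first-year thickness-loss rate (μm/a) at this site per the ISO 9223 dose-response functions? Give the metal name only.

copper: temperature factor f = -0.080·(13.3) = -1.0640
  sulphur-dioxide contribution → 0.2576 μm/a
  chloride contribution → 1.399 μm/a
  total first-year rate 1.657 μm/a
zinc: f(T) = -0.071·(T−10) [T>10 °C] = -0.9443
  sulphur-dioxide contribution → 0.2924 μm/a
  chloride contribution → 1.59 μm/a
  ⇒ r_corr(zinc) = 1.883 μm/a
Ordering by μm/a: zinc (1.88) > copper (1.66)

zinc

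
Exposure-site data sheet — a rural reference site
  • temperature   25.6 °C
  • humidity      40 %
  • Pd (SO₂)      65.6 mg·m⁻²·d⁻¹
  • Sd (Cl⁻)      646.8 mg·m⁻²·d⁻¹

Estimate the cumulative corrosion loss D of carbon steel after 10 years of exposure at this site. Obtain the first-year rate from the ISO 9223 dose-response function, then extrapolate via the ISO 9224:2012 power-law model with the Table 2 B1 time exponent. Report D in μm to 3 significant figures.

D(10) = 246 μm

carbon steel: temperature factor f = -0.054·(15.6) = -0.8424
  sulphur-dioxide contribution → 14.94 μm/a
  chloride contribution → 58.78 μm/a
  ⇒ r_corr(carbon steel) = 73.72 μm/a
Long-term exponent b (ISO 9224 Table 2, B1) = 0.523
  D(10) = 73.72 × 10^0.523 = 73.72 × 3.334 = 245.8 μm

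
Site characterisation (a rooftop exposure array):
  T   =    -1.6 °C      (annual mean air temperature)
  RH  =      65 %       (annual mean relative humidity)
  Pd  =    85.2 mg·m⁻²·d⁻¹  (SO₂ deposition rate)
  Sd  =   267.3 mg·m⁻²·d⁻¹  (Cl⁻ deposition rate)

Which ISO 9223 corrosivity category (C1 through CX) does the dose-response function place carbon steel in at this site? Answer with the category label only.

carbon steel: T≤10 °C ⇒ hinge +0.150·(-1.6−10) = -1.7400
  SO₂ term: 1.77·85.2^0.52·exp(0.02·65-1.7400) = 11.5
  Sd branch = 0.102·Sd^0.62·e^(0.033·RH+0.04·T) = 26.13 μm/a
  sum: 11.5 + 26.13 → r_corr = 37.63 μm/a
37.6 μm/a falls in (25, 50] for carbon steel → category C3

C3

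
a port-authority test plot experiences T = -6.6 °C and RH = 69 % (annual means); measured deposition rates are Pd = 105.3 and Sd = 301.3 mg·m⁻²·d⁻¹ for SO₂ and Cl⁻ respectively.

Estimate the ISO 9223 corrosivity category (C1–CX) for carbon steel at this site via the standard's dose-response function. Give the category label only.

C3

carbon steel: f(T) = +0.150·(T−10) [T≤10 °C] = -2.4900
  sulphur-dioxide contribution → 6.57 μm/a
  chloride contribution → 26.29 μm/a
  ⇒ r_corr(carbon steel) = 32.86 μm/a
ISO 9223 Table 2 (carbon steel): 25 < 32.9 ≤ 50 μm/a ⇒ C3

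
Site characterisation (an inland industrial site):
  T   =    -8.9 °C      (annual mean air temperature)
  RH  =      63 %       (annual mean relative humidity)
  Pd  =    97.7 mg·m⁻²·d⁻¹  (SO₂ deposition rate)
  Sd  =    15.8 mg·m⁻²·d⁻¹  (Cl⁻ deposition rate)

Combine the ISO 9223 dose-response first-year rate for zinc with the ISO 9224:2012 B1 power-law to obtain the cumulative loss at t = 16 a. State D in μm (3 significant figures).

D(16) = 8.79 μm

zinc: temperature factor f = +0.038·(-18.9) = -0.7182
  Pd branch = 0.0129·Pd^0.44·e^(0.046·RH+f) = 0.8567 μm/a
  Cl⁻ term: 0.0175·15.8^0.57·exp(0.008·63+0.085·-8.9) = 0.06556
  r_corr = 0.8567 + 0.06556 = 0.9222 μm/a
Power-law: D(16) = r_corr · 16^0.813
  D(16) = 0.9222 × 16^0.813 = 0.9222 × 9.527 = 8.786 μm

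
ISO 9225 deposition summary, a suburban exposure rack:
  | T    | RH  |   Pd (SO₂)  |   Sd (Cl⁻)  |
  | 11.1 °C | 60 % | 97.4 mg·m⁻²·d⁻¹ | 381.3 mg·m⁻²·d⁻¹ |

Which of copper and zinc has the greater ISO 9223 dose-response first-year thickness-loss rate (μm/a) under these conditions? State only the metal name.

zinc

copper: T>10 °C ⇒ hinge -0.080·(11.1−10) = -0.0880
  sulphur-dioxide contribution → 0.5502 μm/a
  chloride contribution → 0.762 μm/a
  total first-year rate 1.312 μm/a
zinc: temperature factor f = -0.071·(1.1) = -0.0781
  sulphur-dioxide contribution → 1.413 μm/a
  chloride contribution → 2.151 μm/a
  ⇒ r_corr(zinc) = 3.564 μm/a
Ordering by μm/a: zinc (3.56) > copper (1.31)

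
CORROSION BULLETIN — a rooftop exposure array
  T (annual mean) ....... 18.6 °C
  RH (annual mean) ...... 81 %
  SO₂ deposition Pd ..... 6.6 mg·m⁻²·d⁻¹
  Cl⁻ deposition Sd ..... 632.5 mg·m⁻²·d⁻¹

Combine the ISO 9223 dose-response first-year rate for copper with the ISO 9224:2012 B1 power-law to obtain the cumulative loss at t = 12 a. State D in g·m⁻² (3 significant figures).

copper: T>10 °C ⇒ hinge -0.080·(18.6−10) = -0.6880
  SO₂ term: 0.0053·6.6^0.26·exp(0.059·81-0.6880) = 0.5177
  Cl⁻ term: 0.01025·632.5^0.27·exp(0.036·81+0.049·18.6) = 2.687
  sum: 0.5177 + 2.687 → r_corr = 3.204 μm/a
ISO 9224: D(t) = r_corr · t^b with b = 0.667 (copper, B1)
  D(12) = 3.204 × 12^0.667 = 3.204 × 5.246 = 16.81 μm
  Mass loss = 16.81 μm × 8.96 g/cm³ = 150.6 g·m⁻²

D(12) = 151 g·m⁻²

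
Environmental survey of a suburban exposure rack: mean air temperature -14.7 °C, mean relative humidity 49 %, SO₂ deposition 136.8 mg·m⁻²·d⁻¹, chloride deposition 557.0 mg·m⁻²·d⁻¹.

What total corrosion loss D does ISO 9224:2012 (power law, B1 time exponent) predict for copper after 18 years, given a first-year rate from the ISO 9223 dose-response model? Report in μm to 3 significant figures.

D(18) = 1.21 μm

copper: f(T) = +0.126·(T−10) [T≤10 °C] = -3.1122
  sulphur-dioxide contribution → 0.01526 μm/a
  chloride contribution → 0.1605 μm/a
  total first-year rate 0.1757 μm/a
Long-term exponent b (ISO 9224 Table 2, B1) = 0.667
  D(18) = 0.1757 × 18^0.667 = 0.1757 × 6.875 = 1.208 μm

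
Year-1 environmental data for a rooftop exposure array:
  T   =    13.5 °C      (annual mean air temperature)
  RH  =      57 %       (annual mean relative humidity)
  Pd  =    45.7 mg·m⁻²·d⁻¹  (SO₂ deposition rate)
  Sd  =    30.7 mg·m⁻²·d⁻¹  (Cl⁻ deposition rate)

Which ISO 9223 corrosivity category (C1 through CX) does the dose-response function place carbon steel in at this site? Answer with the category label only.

C3

carbon steel: temperature factor f = -0.054·(3.5) = -0.1890
  SO₂ term: 1.77·45.7^0.52·exp(0.02·57-0.1890) = 33.43
  Cl⁻ term: 0.102·30.7^0.62·exp(0.033·57+0.04·13.5) = 9.595
  r_corr = 33.43 + 9.595 = 43.03 μm/a
ISO 9223 Table 2 (carbon steel): 25 < 43 ≤ 50 μm/a ⇒ C3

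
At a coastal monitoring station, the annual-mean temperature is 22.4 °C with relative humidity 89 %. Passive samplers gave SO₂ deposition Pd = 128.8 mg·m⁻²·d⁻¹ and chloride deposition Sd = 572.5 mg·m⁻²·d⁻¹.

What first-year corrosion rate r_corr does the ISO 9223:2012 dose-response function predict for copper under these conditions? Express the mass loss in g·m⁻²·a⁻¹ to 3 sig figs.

r_corr = 49.5 g·m⁻²·a⁻¹

copper: temperature factor f = -0.080·(12.4) = -0.9920
  SO₂ term: 0.0053·128.8^0.26·exp(0.059·89-0.9920) = 1.326
  Cl⁻ term: 0.01025·572.5^0.27·exp(0.036·89+0.049·22.4) = 4.202
  r_corr = 1.326 + 4.202 = 5.528 μm/a
Convert to mass loss: 5.528 μm/a × 8.96 g/cm³ = 49.53 g·m⁻²·a⁻¹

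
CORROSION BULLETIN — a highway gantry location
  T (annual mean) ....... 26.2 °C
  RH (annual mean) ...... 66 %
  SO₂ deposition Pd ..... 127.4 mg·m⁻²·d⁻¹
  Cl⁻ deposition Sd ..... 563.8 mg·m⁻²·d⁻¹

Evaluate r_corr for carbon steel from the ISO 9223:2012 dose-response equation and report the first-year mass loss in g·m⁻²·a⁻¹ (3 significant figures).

carbon steel: T>10 °C ⇒ hinge -0.054·(26.2−10) = -0.8748
  sulphur-dioxide contribution → 34.36 μm/a
  chloride contribution → 130.4 μm/a
  ⇒ r_corr(carbon steel) = 164.8 μm/a
Convert to mass loss: 164.8 μm/a × 7.85 g/cm³ = 1293 g·m⁻²·a⁻¹

r_corr = 1.29e+03 g·m⁻²·a⁻¹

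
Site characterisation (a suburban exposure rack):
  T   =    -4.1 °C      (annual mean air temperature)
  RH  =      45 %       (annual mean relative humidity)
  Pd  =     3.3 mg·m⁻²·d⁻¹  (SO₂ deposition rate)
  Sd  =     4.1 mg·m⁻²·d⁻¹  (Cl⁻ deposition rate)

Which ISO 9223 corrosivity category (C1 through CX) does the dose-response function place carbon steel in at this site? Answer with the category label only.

carbon steel: f(T) = +0.150·(T−10) [T≤10 °C] = -2.1150
  SO₂ term: 1.77·3.3^0.52·exp(0.02·45-2.1150) = 0.9771
  Cl⁻ term: 0.102·4.1^0.62·exp(0.033·45+0.04·-4.1) = 0.9167
  r_corr = 0.9771 + 0.9167 = 1.894 μm/a
1.89 μm/a falls in (1.3, 25] for carbon steel → category C2

C2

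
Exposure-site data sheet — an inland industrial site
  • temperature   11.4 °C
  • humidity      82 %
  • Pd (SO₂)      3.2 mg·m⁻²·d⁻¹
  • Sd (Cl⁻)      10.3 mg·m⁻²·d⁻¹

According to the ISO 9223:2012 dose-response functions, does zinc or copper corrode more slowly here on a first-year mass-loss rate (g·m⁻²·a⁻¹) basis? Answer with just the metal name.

zinc

zinc: temperature factor f = -0.071·(1.4) = -0.0994
  Pd branch = 0.0129·Pd^0.44·e^(0.046·RH+f) = 0.8469 μm/a
  Cl⁻ term: 0.0175·10.3^0.57·exp(0.008·82+0.085·11.4) = 0.3358
  sum: 0.8469 + 0.3358 → r_corr = 1.183 μm/a
  mass loss = 1.183 μm/a × 7.14 g/cm³ = 8.445 g·m⁻²·a⁻¹
copper: f(T) = -0.080·(T−10) [T>10 °C] = -0.1120
  Pd branch = 0.0053·Pd^0.26·e^(0.059·RH+f) = 0.8093 μm/a
  Cl⁻ term: 0.01025·10.3^0.27·exp(0.036·82+0.049·11.4) = 0.6439
  sum: 0.8093 + 0.6439 → r_corr = 1.453 μm/a
  mass loss = 1.453 μm/a × 8.96 g/cm³ = 13.02 g·m⁻²·a⁻¹
Ordering by g·m⁻²·a⁻¹: copper (13) > zinc (8.44)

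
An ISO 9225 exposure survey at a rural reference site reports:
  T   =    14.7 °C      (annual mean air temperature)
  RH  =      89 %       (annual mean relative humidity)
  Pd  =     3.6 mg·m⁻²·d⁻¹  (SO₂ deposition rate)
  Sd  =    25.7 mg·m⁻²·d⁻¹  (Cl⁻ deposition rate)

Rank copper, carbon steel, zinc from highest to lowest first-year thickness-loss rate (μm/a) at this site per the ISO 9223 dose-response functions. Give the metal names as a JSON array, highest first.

["carbon steel", "copper", "zinc"]

copper: T>10 °C ⇒ hinge -0.080·(14.7−10) = -0.3760
  Pd branch = 0.0053·Pd^0.26·e^(0.059·RH+f) = 0.9685 μm/a
  Cl⁻ term: 0.01025·25.7^0.27·exp(0.036·89+0.049·14.7) = 1.247
  r_corr = 0.9685 + 1.247 = 2.215 μm/a
carbon steel: temperature factor f = -0.054·(4.7) = -0.2538
  SO₂ term: 1.77·3.6^0.52·exp(0.02·89-0.2538) = 15.85
  Sd branch = 0.102·Sd^0.62·e^(0.033·RH+0.04·T) = 25.92 μm/a
  sum: 15.85 + 25.92 → r_corr = 41.77 μm/a
zinc: T>10 °C ⇒ hinge -0.071·(14.7−10) = -0.3337
  Pd branch = 0.0129·Pd^0.44·e^(0.046·RH+f) = 0.9737 μm/a
  Sd branch = 0.0175·Sd^0.57·e^(0.008·RH+0.085·T) = 0.7917 μm/a
  sum: 0.9737 + 0.7917 → r_corr = 1.765 μm/a
Ordering by μm/a: carbon steel (41.8) > copper (2.22) > zinc (1.77)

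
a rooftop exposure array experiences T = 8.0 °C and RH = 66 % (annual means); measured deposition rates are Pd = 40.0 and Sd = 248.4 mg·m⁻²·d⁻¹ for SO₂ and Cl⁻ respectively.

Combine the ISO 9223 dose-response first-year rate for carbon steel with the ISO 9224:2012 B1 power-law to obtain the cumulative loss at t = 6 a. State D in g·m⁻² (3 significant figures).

carbon steel: T≤10 °C ⇒ hinge +0.150·(8.0−10) = -0.3000
  SO₂ term: 1.77·40.0^0.52·exp(0.02·66-0.3000) = 33.42
  Sd branch = 0.102·Sd^0.62·e^(0.033·RH+0.04·T) = 37.88 μm/a
  sum: 33.42 + 37.88 → r_corr = 71.31 μm/a
Power-law: D(6) = r_corr · 6^0.523
  D(6) = 71.31 × 6^0.523 = 71.31 × 2.553 = 182 μm
  Mass loss = 182 μm × 7.85 g/cm³ = 1429 g·m⁻²

D(6) = 1.43e+03 g·m⁻²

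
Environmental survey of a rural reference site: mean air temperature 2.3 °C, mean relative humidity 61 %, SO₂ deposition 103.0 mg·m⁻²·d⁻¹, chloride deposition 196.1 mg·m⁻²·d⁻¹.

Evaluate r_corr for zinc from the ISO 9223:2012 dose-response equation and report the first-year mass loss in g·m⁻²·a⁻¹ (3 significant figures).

zinc: T≤10 °C ⇒ hinge +0.038·(2.3−10) = -0.2926
  Pd branch = 0.0129·Pd^0.44·e^(0.046·RH+f) = 1.224 μm/a
  Cl⁻ term: 0.0175·196.1^0.57·exp(0.008·61+0.085·2.3) = 0.7024
  sum: 1.224 + 0.7024 → r_corr = 1.926 μm/a
Convert to mass loss: 1.926 μm/a × 7.14 g/cm³ = 13.75 g·m⁻²·a⁻¹

r_corr = 13.8 g·m⁻²·a⁻¹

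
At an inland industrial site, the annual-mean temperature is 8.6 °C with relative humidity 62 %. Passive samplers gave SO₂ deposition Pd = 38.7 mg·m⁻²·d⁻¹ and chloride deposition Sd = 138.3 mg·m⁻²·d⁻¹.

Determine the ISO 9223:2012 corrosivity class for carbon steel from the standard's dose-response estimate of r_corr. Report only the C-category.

C4

carbon steel: f(T) = +0.150·(T−10) [T≤10 °C] = -0.2100
  Pd branch = 1.77·Pd^0.52·e^(0.02·RH+f) = 33.18 μm/a
  Sd branch = 0.102·Sd^0.62·e^(0.033·RH+0.04·T) = 23.65 μm/a
  sum: 33.18 + 23.65 → r_corr = 56.83 μm/a
Category bounds: 50…80 μm/a bracket r_corr ⇒ C4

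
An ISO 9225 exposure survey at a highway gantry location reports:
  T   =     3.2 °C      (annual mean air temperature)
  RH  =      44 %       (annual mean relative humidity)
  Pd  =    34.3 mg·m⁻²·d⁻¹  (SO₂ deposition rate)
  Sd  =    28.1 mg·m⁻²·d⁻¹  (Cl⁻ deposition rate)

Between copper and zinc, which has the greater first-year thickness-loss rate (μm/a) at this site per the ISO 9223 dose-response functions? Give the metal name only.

zinc

copper: f(T) = +0.126·(T−10) [T≤10 °C] = -0.8568
  SO₂ term: 0.0053·34.3^0.26·exp(0.059·44-0.8568) = 0.07564
  Cl⁻ term: 0.01025·28.1^0.27·exp(0.036·44+0.049·3.2) = 0.1438
  sum: 0.07564 + 0.1438 → r_corr = 0.2195 μm/a
zinc: T≤10 °C ⇒ hinge +0.038·(3.2−10) = -0.2584
  Pd branch = 0.0129·Pd^0.44·e^(0.046·RH+f) = 0.3572 μm/a
  Sd branch = 0.0175·Sd^0.57·e^(0.008·RH+0.085·T) = 0.2187 μm/a
  r_corr = 0.3572 + 0.2187 = 0.5759 μm/a
Ordering by μm/a: zinc (0.576) > copper (0.219)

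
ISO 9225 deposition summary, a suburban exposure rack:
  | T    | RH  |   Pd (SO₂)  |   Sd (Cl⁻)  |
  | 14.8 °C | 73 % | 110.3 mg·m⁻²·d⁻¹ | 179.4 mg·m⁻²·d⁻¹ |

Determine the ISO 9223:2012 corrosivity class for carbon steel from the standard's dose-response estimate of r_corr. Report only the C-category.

C5

carbon steel: T>10 °C ⇒ hinge -0.054·(14.8−10) = -0.2592
  sulphur-dioxide contribution → 67.86 μm/a
  chloride contribution → 51.2 μm/a
  ⇒ r_corr(carbon steel) = 119.1 μm/a
Category bounds: 80…200 μm/a bracket r_corr ⇒ C5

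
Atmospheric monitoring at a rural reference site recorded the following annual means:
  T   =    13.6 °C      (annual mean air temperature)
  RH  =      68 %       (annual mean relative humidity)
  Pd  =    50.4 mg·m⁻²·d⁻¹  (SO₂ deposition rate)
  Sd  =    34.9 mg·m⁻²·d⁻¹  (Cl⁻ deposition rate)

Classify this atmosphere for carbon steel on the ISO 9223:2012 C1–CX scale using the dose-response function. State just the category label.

C4

carbon steel: f(T) = -0.054·(T−10) [T>10 °C] = -0.1944
  sulphur-dioxide contribution → 43.6 μm/a
  chloride contribution → 15 μm/a
  total first-year rate 58.59 μm/a
ISO 9223 Table 2 (carbon steel): 50 < 58.6 ≤ 80 μm/a ⇒ C4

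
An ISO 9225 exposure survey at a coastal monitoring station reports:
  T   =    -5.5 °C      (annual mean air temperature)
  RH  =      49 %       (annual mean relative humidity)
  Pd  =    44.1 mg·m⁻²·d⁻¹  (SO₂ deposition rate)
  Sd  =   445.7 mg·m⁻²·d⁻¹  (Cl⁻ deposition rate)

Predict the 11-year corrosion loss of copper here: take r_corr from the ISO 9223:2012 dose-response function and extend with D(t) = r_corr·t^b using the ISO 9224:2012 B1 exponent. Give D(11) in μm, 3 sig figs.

D(11) = 1.35 μm

copper: T≤10 °C ⇒ hinge +0.126·(-5.5−10) = -1.9530
  sulphur-dioxide contribution → 0.03624 μm/a
  chloride contribution → 0.2371 μm/a
  ⇒ r_corr(copper) = 0.2734 μm/a
Long-term exponent b (ISO 9224 Table 2, B1) = 0.667
  D(11) = 0.2734 × 11^0.667 = 0.2734 × 4.95 = 1.353 μm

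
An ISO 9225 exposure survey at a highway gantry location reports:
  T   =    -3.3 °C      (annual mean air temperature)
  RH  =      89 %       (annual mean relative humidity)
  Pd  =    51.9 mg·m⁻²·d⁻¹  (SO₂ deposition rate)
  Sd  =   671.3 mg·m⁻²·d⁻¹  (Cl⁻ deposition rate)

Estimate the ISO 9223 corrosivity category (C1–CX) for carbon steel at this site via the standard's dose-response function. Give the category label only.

carbon steel: T≤10 °C ⇒ hinge +0.150·(-3.3−10) = -1.9950
  Pd branch = 1.77·Pd^0.52·e^(0.02·RH+f) = 11.13 μm/a
  Cl⁻ term: 0.102·671.3^0.62·exp(0.033·89+0.04·-3.3) = 95.39
  sum: 11.13 + 95.39 → r_corr = 106.5 μm/a
107 μm/a falls in (80, 200] for carbon steel → category C5

C5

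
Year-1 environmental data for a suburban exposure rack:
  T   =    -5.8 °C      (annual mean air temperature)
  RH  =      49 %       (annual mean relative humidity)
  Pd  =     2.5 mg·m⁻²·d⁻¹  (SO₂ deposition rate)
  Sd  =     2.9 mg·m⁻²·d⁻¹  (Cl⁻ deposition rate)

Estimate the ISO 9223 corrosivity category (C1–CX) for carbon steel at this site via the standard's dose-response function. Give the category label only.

carbon steel: T≤10 °C ⇒ hinge +0.150·(-5.8−10) = -2.3700
  Pd branch = 1.77·Pd^0.52·e^(0.02·RH+f) = 0.71 μm/a
  Cl⁻ term: 0.102·2.9^0.62·exp(0.033·49+0.04·-5.8) = 0.7885
  sum: 0.71 + 0.7885 → r_corr = 1.498 μm/a
1.5 μm/a falls in (1.3, 25] for carbon steel → category C2

C2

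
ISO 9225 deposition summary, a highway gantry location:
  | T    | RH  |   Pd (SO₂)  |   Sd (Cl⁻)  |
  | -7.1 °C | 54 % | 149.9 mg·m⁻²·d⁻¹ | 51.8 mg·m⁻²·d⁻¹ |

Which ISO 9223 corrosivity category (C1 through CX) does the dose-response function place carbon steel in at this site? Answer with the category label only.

carbon steel: T≤10 °C ⇒ hinge +0.150·(-7.1−10) = -2.5650
  SO₂ term: 1.77·149.9^0.52·exp(0.02·54-2.5650) = 5.426
  Sd branch = 0.102·Sd^0.62·e^(0.033·RH+0.04·T) = 5.273 μm/a
  r_corr = 5.426 + 5.273 = 10.7 μm/a
Category bounds: 1.3…25 μm/a bracket r_corr ⇒ C2

C2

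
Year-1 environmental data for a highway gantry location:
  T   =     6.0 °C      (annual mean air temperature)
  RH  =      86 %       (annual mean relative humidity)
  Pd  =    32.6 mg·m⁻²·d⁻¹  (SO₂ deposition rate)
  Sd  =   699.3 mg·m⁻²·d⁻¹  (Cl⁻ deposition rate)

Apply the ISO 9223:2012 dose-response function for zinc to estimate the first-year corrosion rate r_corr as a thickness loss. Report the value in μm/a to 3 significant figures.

zinc: temperature factor f = +0.038·(-4.0) = -0.1520
  Pd branch = 0.0129·Pd^0.44·e^(0.046·RH+f) = 2.682 μm/a
  Sd branch = 0.0175·Sd^0.57·e^(0.008·RH+0.085·T) = 2.425 μm/a
  r_corr = 2.682 + 2.425 = 5.107 μm/a

r_corr = 5.11 μm/a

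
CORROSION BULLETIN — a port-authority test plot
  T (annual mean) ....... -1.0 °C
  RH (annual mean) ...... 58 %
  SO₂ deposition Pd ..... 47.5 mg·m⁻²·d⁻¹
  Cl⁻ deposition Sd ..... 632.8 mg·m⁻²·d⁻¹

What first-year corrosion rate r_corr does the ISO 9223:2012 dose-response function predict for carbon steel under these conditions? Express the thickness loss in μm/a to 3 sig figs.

carbon steel: f(T) = +0.150·(T−10) [T≤10 °C] = -1.6500
  sulphur-dioxide contribution → 8.073 μm/a
  chloride contribution → 36.25 μm/a
  ⇒ r_corr(carbon steel) = 44.32 μm/a

r_corr = 44.3 μm/a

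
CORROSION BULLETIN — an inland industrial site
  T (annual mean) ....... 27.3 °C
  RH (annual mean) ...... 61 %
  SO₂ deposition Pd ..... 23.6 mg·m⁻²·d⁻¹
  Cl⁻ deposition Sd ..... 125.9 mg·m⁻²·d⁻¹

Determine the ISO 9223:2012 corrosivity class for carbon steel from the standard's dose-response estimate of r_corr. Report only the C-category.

C4

carbon steel: temperature factor f = -0.054·(17.3) = -0.9342
  Pd branch = 1.77·Pd^0.52·e^(0.02·RH+f) = 12.19 μm/a
  Sd branch = 0.102·Sd^0.62·e^(0.033·RH+0.04·T) = 45.61 μm/a
  r_corr = 12.19 + 45.61 = 57.8 μm/a
57.8 μm/a falls in (50, 80] for carbon steel → category C4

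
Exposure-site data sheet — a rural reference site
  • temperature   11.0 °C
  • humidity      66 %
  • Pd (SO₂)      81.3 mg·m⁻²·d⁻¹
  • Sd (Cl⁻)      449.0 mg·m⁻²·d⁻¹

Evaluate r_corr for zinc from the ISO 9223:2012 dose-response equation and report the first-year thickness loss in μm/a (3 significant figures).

r_corr = 4.19 μm/a

zinc: temperature factor f = -0.071·(1.0) = -0.0710
  Pd branch = 0.0129·Pd^0.44·e^(0.046·RH+f) = 1.733 μm/a
  Sd branch = 0.0175·Sd^0.57·e^(0.008·RH+0.085·T) = 2.456 μm/a
  sum: 1.733 + 2.456 → r_corr = 4.188 μm/a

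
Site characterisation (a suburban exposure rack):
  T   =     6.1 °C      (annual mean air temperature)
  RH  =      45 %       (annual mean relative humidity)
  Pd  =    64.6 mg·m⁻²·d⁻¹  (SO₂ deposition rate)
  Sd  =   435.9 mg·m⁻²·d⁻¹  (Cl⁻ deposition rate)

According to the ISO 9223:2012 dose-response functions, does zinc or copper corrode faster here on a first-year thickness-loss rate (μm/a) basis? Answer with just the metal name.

zinc: f(T) = +0.038·(T−10) [T≤10 °C] = -0.1482
  sulphur-dioxide contribution → 0.5517 μm/a
  chloride contribution → 1.346 μm/a
  total first-year rate 1.898 μm/a
copper: f(T) = +0.126·(T−10) [T≤10 °C] = -0.4914
  sulphur-dioxide contribution → 0.1363 μm/a
  chloride contribution → 0.3604 μm/a
  total first-year rate 0.4967 μm/a
Ordering by μm/a: zinc (1.9) > copper (0.497)

zinc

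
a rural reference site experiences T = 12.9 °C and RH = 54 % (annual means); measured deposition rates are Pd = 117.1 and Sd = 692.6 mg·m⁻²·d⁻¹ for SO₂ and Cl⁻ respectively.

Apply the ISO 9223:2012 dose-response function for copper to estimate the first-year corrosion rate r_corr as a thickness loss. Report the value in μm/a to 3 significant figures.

copper: temperature factor f = -0.080·(2.9) = -0.2320
  SO₂ term: 0.0053·117.1^0.26·exp(0.059·54-0.2320) = 0.3508
  Cl⁻ term: 0.01025·692.6^0.27·exp(0.036·54+0.049·12.9) = 0.7878
  sum: 0.3508 + 0.7878 → r_corr = 1.139 μm/a

r_corr = 1.14 μm/a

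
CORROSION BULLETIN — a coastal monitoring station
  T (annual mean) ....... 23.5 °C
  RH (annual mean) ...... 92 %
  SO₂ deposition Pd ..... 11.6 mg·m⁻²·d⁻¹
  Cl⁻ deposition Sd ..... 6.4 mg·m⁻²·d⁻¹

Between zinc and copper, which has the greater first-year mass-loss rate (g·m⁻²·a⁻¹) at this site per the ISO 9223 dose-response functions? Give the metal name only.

zinc: T>10 °C ⇒ hinge -0.071·(23.5−10) = -0.9585
  Pd branch = 0.0129·Pd^0.44·e^(0.046·RH+f) = 1.001 μm/a
  Sd branch = 0.0175·Sd^0.57·e^(0.008·RH+0.085·T) = 0.7757 μm/a
  sum: 1.001 + 0.7757 → r_corr = 1.777 μm/a
  mass loss = 1.777 μm/a × 7.14 g/cm³ = 12.69 g·m⁻²·a⁻¹
copper: temperature factor f = -0.080·(13.5) = -1.0800
  Pd branch = 0.0053·Pd^0.26·e^(0.059·RH+f) = 0.7751 μm/a
  Sd branch = 0.01025·Sd^0.27·e^(0.036·RH+0.049·T) = 1.468 μm/a
  sum: 0.7751 + 1.468 → r_corr = 2.244 μm/a
  mass loss = 2.244 μm/a × 8.96 g/cm³ = 20.1 g·m⁻²·a⁻¹
Ordering by g·m⁻²·a⁻¹: copper (20.1) > zinc (12.7)

copper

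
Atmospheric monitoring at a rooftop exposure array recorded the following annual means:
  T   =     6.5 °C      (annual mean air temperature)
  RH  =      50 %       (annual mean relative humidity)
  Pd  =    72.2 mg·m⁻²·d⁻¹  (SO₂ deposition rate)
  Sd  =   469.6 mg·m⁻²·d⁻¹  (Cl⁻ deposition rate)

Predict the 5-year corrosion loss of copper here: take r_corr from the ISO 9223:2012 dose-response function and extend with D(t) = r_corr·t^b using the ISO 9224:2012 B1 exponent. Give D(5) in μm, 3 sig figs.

D(5) = 1.89 μm

copper: T≤10 °C ⇒ hinge +0.126·(6.5−10) = -0.4410
  sulphur-dioxide contribution → 0.1982 μm/a
  chloride contribution → 0.4489 μm/a
  total first-year rate 0.6471 μm/a
ISO 9224: D(t) = r_corr · t^b with b = 0.667 (copper, B1)
  D(5) = 0.6471 × 5^0.667 = 0.6471 × 2.926 = 1.893 μm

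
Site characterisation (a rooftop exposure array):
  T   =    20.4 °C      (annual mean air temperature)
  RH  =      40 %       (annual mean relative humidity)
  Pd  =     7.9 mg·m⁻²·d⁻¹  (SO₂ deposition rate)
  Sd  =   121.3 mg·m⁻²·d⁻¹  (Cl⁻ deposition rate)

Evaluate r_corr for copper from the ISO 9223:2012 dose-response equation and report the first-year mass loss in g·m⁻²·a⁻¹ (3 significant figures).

r_corr = 4.22 g·m⁻²·a⁻¹

copper: temperature factor f = -0.080·(10.4) = -0.8320
  SO₂ term: 0.0053·7.9^0.26·exp(0.059·40-0.8320) = 0.04181
  Cl⁻ term: 0.01025·121.3^0.27·exp(0.036·40+0.049·20.4) = 0.4294
  sum: 0.04181 + 0.4294 → r_corr = 0.4712 μm/a
Convert to mass loss: 0.4712 μm/a × 8.96 g/cm³ = 4.222 g·m⁻²·a⁻¹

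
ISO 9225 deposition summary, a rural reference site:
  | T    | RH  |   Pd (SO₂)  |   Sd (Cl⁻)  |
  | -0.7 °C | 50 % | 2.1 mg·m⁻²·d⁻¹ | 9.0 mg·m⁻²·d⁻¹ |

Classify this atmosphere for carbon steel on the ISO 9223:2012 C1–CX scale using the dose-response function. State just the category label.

carbon steel: f(T) = +0.150·(T−10) [T≤10 °C] = -1.6050
  SO₂ term: 1.77·2.1^0.52·exp(0.02·50-1.6050) = 1.422
  Cl⁻ term: 0.102·9.0^0.62·exp(0.033·50+0.04·-0.7) = 2.017
  r_corr = 1.422 + 2.017 = 3.438 μm/a
Category bounds: 1.3…25 μm/a bracket r_corr ⇒ C2

C2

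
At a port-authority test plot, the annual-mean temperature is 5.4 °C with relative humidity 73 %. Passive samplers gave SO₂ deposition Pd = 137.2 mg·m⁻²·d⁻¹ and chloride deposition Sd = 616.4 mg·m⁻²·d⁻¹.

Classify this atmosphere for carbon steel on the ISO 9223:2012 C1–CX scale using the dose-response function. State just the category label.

C5

carbon steel: T≤10 °C ⇒ hinge +0.150·(5.4−10) = -0.6900
  SO₂ term: 1.77·137.2^0.52·exp(0.02·73-0.6900) = 49.41
  Sd branch = 0.102·Sd^0.62·e^(0.033·RH+0.04·T) = 75.57 μm/a
  r_corr = 49.41 + 75.57 = 125 μm/a
ISO 9223 Table 2 (carbon steel): 80 < 125 ≤ 200 μm/a ⇒ C5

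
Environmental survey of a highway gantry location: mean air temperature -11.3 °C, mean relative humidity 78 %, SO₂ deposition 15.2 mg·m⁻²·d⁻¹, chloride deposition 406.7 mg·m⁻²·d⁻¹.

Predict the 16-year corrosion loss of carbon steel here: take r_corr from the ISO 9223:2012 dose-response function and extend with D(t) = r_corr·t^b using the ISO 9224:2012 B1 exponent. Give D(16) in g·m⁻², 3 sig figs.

D(16) = 1.23e+03 g·m⁻²

carbon steel: T≤10 °C ⇒ hinge +0.150·(-11.3−10) = -3.1950
  SO₂ term: 1.77·15.2^0.52·exp(0.02·78-3.1950) = 1.421
  Cl⁻ term: 0.102·406.7^0.62·exp(0.033·78+0.04·-11.3) = 35.31
  r_corr = 1.421 + 35.31 = 36.73 μm/a
Power-law: D(16) = r_corr · 16^0.523
  D(16) = 36.73 × 16^0.523 = 36.73 × 4.263 = 156.6 μm
  Mass loss = 156.6 μm × 7.85 g/cm³ = 1229 g·m⁻²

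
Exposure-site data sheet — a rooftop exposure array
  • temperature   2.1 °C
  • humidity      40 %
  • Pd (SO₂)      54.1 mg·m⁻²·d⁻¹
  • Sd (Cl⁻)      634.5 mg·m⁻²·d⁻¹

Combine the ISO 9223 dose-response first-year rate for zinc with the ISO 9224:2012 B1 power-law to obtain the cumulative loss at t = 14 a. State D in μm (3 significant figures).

zinc: f(T) = +0.038·(T−10) [T≤10 °C] = -0.3002
  sulphur-dioxide contribution → 0.3483 μm/a
  chloride contribution → 1.14 μm/a
  total first-year rate 1.488 μm/a
Power-law: D(14) = r_corr · 14^0.813
  D(14) = 1.488 × 14^0.813 = 1.488 × 8.547 = 12.72 μm

D(14) = 12.7 μm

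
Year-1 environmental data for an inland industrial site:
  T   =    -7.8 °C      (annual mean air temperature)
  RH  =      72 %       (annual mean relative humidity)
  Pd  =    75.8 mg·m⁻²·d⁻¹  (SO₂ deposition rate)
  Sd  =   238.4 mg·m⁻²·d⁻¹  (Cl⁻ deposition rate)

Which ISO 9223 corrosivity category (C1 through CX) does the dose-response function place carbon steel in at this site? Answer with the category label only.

C3

carbon steel: T≤10 °C ⇒ hinge +0.150·(-7.8−10) = -2.6700
  SO₂ term: 1.77·75.8^0.52·exp(0.02·72-2.6700) = 4.912
  Sd branch = 0.102·Sd^0.62·e^(0.033·RH+0.04·T) = 23.93 μm/a
  sum: 4.912 + 23.93 → r_corr = 28.84 μm/a
ISO 9223 Table 2 (carbon steel): 25 < 28.8 ≤ 50 μm/a ⇒ C3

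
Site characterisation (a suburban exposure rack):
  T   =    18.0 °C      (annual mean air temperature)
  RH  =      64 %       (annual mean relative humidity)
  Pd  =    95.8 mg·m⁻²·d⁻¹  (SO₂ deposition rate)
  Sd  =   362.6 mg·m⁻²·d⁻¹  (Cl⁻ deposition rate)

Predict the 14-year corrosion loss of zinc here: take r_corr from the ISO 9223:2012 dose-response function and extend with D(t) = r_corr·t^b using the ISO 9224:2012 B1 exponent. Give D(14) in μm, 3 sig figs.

D(14) = 42.0 μm

zinc: T>10 °C ⇒ hinge -0.071·(18.0−10) = -0.5680
  Pd branch = 0.0129·Pd^0.44·e^(0.046·RH+f) = 1.033 μm/a
  Cl⁻ term: 0.0175·362.6^0.57·exp(0.008·64+0.085·18.0) = 3.879
  r_corr = 1.033 + 3.879 = 4.913 μm/a
Power-law: D(14) = r_corr · 14^0.813
  D(14) = 4.913 × 14^0.813 = 4.913 × 8.547 = 41.99 μm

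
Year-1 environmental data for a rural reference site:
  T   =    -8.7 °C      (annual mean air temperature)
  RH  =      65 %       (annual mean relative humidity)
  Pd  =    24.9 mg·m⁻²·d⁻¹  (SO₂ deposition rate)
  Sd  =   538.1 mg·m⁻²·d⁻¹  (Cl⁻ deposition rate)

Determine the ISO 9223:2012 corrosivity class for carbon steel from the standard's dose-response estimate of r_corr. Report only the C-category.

carbon steel: temperature factor f = +0.150·(-18.7) = -2.8050
  Pd branch = 1.77·Pd^0.52·e^(0.02·RH+f) = 2.091 μm/a
  Cl⁻ term: 0.102·538.1^0.62·exp(0.033·65+0.04·-8.7) = 30.35
  sum: 2.091 + 30.35 → r_corr = 32.44 μm/a
ISO 9223 Table 2 (carbon steel): 25 < 32.4 ≤ 50 μm/a ⇒ C3

C3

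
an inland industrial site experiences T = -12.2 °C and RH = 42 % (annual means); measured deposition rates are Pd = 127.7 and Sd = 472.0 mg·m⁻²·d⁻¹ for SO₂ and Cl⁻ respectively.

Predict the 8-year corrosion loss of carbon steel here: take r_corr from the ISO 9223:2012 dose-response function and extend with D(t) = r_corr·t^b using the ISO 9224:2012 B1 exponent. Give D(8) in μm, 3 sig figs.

D(8) = 39.2 μm

carbon steel: f(T) = +0.150·(T−10) [T≤10 °C] = -3.3300
  SO₂ term: 1.77·127.7^0.52·exp(0.02·42-3.3300) = 1.827
  Sd branch = 0.102·Sd^0.62·e^(0.033·RH+0.04·T) = 11.39 μm/a
  sum: 1.827 + 11.39 → r_corr = 13.22 μm/a
Long-term exponent b (ISO 9224 Table 2, B1) = 0.523
  D(8) = 13.22 × 8^0.523 = 13.22 × 2.967 = 39.21 μm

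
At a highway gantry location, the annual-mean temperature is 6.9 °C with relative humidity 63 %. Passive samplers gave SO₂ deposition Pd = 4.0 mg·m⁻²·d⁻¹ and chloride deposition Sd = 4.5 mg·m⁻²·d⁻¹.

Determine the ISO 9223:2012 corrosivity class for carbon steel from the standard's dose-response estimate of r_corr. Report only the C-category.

C2

carbon steel: temperature factor f = +0.150·(-3.1) = -0.4650
  SO₂ term: 1.77·4.0^0.52·exp(0.02·63-0.4650) = 8.06
  Cl⁻ term: 0.102·4.5^0.62·exp(0.033·63+0.04·6.9) = 2.731
  sum: 8.06 + 2.731 → r_corr = 10.79 μm/a
10.8 μm/a falls in (1.3, 25] for carbon steel → category C2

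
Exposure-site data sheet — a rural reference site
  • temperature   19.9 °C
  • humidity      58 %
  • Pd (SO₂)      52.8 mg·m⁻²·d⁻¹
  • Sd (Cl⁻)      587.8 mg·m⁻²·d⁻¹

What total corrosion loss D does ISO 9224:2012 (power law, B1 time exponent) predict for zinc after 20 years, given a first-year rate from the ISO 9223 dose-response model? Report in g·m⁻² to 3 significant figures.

D(20) = 510 g·m⁻²

zinc: temperature factor f = -0.071·(9.9) = -0.7029
  SO₂ term: 0.0129·52.8^0.44·exp(0.046·58-0.7029) = 0.5272
  Cl⁻ term: 0.0175·587.8^0.57·exp(0.008·58+0.085·19.9) = 5.723
  sum: 0.5272 + 5.723 → r_corr = 6.25 μm/a
ISO 9224: D(t) = r_corr · t^b with b = 0.813 (zinc, B1)
  D(20) = 6.25 × 20^0.813 = 6.25 × 11.42 = 71.39 μm
  Mass loss = 71.39 μm × 7.14 g/cm³ = 509.7 g·m⁻²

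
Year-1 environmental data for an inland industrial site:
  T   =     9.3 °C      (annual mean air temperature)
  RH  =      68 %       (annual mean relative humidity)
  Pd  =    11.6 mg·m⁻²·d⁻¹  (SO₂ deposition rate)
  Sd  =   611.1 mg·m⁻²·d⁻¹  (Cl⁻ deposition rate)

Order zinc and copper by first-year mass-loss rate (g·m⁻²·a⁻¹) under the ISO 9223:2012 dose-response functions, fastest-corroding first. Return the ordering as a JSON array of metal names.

zinc: T≤10 °C ⇒ hinge +0.038·(9.3−10) = -0.0266
  sulphur-dioxide contribution → 0.8431 μm/a
  chloride contribution → 2.574 μm/a
  ⇒ r_corr(zinc) = 3.418 μm/a
  mass loss = 3.418 μm/a × 7.14 g/cm³ = 24.4 g·m⁻²·a⁻¹
copper: temperature factor f = +0.126·(-0.7) = -0.0882
  sulphur-dioxide contribution → 0.5071 μm/a
  chloride contribution → 1.057 μm/a
  ⇒ r_corr(copper) = 1.564 μm/a
  mass loss = 1.564 μm/a × 8.96 g/cm³ = 14.01 g·m⁻²·a⁻¹
Ordering by g·m⁻²·a⁻¹: zinc (24.4) > copper (14)

["zinc", "copper"]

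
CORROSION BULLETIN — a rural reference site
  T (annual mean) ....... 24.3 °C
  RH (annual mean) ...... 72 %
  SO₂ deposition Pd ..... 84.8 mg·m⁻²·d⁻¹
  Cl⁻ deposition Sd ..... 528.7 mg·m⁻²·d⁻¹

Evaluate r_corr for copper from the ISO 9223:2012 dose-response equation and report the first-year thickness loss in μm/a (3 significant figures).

r_corr = 2.82 μm/a

copper: f(T) = -0.080·(T−10) [T>10 °C] = -1.1440
  Pd branch = 0.0053·Pd^0.26·e^(0.059·RH+f) = 0.3747 μm/a
  Cl⁻ term: 0.01025·528.7^0.27·exp(0.036·72+0.049·24.3) = 2.448
  r_corr = 0.3747 + 2.448 = 2.823 μm/a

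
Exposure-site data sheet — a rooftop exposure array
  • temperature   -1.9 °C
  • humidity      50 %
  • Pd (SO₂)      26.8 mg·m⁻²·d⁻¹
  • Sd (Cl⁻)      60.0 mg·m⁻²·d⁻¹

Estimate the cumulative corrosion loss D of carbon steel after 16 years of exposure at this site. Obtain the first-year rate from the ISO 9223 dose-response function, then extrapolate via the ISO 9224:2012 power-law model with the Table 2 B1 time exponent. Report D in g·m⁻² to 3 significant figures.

D(16) = 358 g·m⁻²

carbon steel: T≤10 °C ⇒ hinge +0.150·(-1.9−10) = -1.7850
  Pd branch = 1.77·Pd^0.52·e^(0.02·RH+f) = 4.464 μm/a
  Cl⁻ term: 0.102·60.0^0.62·exp(0.033·50+0.04·-1.9) = 6.232
  sum: 4.464 + 6.232 → r_corr = 10.7 μm/a
Long-term exponent b (ISO 9224 Table 2, B1) = 0.523
  D(16) = 10.7 × 16^0.523 = 10.7 × 4.263 = 45.6 μm
  Mass loss = 45.6 μm × 7.85 g/cm³ = 358 g·m⁻²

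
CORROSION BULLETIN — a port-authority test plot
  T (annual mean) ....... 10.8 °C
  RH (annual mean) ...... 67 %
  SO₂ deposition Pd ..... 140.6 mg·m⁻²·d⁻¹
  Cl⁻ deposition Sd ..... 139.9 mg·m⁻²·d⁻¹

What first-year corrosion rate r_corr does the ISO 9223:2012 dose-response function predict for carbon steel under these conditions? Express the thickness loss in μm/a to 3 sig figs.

carbon steel: T>10 °C ⇒ hinge -0.054·(10.8−10) = -0.0432
  SO₂ term: 1.77·140.6^0.52·exp(0.02·67-0.0432) = 84.75
  Cl⁻ term: 0.102·139.9^0.62·exp(0.033·67+0.04·10.8) = 30.68
  r_corr = 84.75 + 30.68 = 115.4 μm/a

r_corr = 115 μm/a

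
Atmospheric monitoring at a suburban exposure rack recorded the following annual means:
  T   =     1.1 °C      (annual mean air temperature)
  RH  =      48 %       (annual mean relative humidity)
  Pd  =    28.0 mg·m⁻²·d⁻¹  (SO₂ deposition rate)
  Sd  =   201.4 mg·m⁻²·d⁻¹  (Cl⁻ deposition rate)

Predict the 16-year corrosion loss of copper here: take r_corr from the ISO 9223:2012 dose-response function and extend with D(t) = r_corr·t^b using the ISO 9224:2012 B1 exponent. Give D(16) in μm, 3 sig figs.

D(16) = 2.06 μm

copper: T≤10 °C ⇒ hinge +0.126·(1.1−10) = -1.1214
  SO₂ term: 0.0053·28.0^0.26·exp(0.059·48-1.1214) = 0.06973
  Cl⁻ term: 0.01025·201.4^0.27·exp(0.036·48+0.049·1.1) = 0.2551
  r_corr = 0.06973 + 0.2551 = 0.3248 μm/a
Power-law: D(16) = r_corr · 16^0.667
  D(16) = 0.3248 × 16^0.667 = 0.3248 × 6.355 = 2.064 μm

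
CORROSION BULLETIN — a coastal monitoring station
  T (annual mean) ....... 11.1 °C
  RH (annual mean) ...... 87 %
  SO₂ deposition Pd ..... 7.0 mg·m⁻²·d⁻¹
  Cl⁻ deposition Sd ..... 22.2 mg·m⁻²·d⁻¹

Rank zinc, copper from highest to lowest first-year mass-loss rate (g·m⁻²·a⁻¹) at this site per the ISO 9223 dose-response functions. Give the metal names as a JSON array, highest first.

zinc: temperature factor f = -0.071·(1.1) = -0.0781
  SO₂ term: 0.0129·7.0^0.44·exp(0.046·87-0.0781) = 1.537
  Sd branch = 0.0175·Sd^0.57·e^(0.008·RH+0.085·T) = 0.5278 μm/a
  r_corr = 1.537 + 0.5278 = 2.064 μm/a
  mass loss = 2.064 μm/a × 7.14 g/cm³ = 14.74 g·m⁻²·a⁻¹
copper: f(T) = -0.080·(T−10) [T>10 °C] = -0.0880
  Pd branch = 0.0053·Pd^0.26·e^(0.059·RH+f) = 1.365 μm/a
  Cl⁻ term: 0.01025·22.2^0.27·exp(0.036·87+0.049·11.1) = 0.9347
  sum: 1.365 + 0.9347 → r_corr = 2.299 μm/a
  mass loss = 2.299 μm/a × 8.96 g/cm³ = 20.6 g·m⁻²·a⁻¹
Ordering by g·m⁻²·a⁻¹: copper (20.6) > zinc (14.7)

["copper", "zinc"]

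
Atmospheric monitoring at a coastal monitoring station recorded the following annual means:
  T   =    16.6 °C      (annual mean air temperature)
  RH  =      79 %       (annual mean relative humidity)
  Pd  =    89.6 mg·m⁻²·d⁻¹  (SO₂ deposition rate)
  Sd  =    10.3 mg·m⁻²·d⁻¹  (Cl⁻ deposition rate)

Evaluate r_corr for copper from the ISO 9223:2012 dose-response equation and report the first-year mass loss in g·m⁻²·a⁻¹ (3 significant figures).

copper: f(T) = -0.080·(T−10) [T>10 °C] = -0.5280
  Pd branch = 0.0053·Pd^0.26·e^(0.059·RH+f) = 1.064 μm/a
  Sd branch = 0.01025·Sd^0.27·e^(0.036·RH+0.049·T) = 0.7457 μm/a
  r_corr = 1.064 + 0.7457 = 1.809 μm/a
Convert to mass loss: 1.809 μm/a × 8.96 g/cm³ = 16.21 g·m⁻²·a⁻¹

r_corr = 16.2 g·m⁻²·a⁻¹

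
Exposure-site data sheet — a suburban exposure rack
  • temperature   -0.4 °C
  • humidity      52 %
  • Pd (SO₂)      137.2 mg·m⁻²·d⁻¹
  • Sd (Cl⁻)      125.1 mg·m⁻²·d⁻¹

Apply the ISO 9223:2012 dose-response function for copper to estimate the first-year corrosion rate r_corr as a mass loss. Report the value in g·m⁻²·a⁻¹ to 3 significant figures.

r_corr = 3.15 g·m⁻²·a⁻¹

copper: T≤10 °C ⇒ hinge +0.126·(-0.4−10) = -1.3104
  Pd branch = 0.0053·Pd^0.26·e^(0.059·RH+f) = 0.1105 μm/a
  Cl⁻ term: 0.01025·125.1^0.27·exp(0.036·52+0.049·-0.4) = 0.2407
  r_corr = 0.1105 + 0.2407 = 0.3512 μm/a
Convert to mass loss: 0.3512 μm/a × 8.96 g/cm³ = 3.147 g·m⁻²·a⁻¹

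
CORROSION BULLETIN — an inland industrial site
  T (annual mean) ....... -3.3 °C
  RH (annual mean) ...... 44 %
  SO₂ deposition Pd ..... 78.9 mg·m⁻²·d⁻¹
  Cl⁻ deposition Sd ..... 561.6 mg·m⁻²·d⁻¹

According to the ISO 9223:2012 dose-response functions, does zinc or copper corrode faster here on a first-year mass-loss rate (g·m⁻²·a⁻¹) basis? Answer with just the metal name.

zinc

zinc: f(T) = +0.038·(T−10) [T≤10 °C] = -0.5054
  Pd branch = 0.0129·Pd^0.44·e^(0.046·RH+f) = 0.4026 μm/a
  Sd branch = 0.0175·Sd^0.57·e^(0.008·RH+0.085·T) = 0.6938 μm/a
  sum: 0.4026 + 0.6938 → r_corr = 1.096 μm/a
  mass loss = 1.096 μm/a × 7.14 g/cm³ = 7.828 g·m⁻²·a⁻¹
copper: T≤10 °C ⇒ hinge +0.126·(-3.3−10) = -1.6758
  Pd branch = 0.0053·Pd^0.26·e^(0.059·RH+f) = 0.04141 μm/a
  Sd branch = 0.01025·Sd^0.27·e^(0.036·RH+0.049·T) = 0.2348 μm/a
  r_corr = 0.04141 + 0.2348 = 0.2763 μm/a
  mass loss = 0.2763 μm/a × 8.96 g/cm³ = 2.475 g·m⁻²·a⁻¹
Ordering by g·m⁻²·a⁻¹: zinc (7.83) > copper (2.48)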